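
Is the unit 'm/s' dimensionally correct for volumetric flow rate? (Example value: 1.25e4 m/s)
No

volumetric flow rate has SI base units: m^3 / s
m/s does NOT reduce to m^3 / s; a valid unit for volumetric flow rate would be e.g. m³/s.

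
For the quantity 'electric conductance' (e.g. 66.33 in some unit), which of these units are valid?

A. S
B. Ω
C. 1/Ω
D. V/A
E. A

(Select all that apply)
A, C

electric conductance has SI base units: A^2 * s^3 / (kg * m^2)

Checking each option against A^2 * s^3 / (kg * m^2):
  A. S: ✓ matches
  B. Ω: ✗ does not match
  C. 1/Ω: ✓ matches
  D. V/A: ✗ does not match
  E. A: ✗ does not match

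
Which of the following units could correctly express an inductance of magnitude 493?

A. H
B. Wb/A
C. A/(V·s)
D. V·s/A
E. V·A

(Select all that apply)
A, B, D

inductance has SI base units: kg * m^2 / (A^2 * s^2)

Checking each option against kg * m^2 / (A^2 * s^2):
  A. H: ✓ matches
  B. Wb/A: ✓ matches
  C. A/(V·s): ✗ does not match
  D. V·s/A: ✓ matches
  E. V·A: ✗ does not match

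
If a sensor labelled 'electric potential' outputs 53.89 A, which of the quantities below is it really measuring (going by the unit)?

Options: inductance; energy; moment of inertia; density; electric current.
electric current

electric potential should have units dimensionally equivalent to kg * m^2 / (A * s^3) (e.g. V).
The given unit 'A' reduces to A. Of the listed options, that is the dimensionality of electric current.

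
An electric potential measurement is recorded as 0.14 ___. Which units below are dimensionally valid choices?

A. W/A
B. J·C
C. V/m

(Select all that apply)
A

electric potential has SI base units: kg * m^2 / (A * s^3)

Checking each option against kg * m^2 / (A * s^3):
  A. W/A: ✓ matches
  B. J·C: ✗ does not match
  C. V/m: ✗ does not match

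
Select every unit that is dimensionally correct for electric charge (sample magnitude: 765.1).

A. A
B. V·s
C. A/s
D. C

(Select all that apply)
D

electric charge has SI base units: A * s

Checking each option against A * s:
  A. A: ✗ does not match
  B. V·s: ✗ does not match
  C. A/s: ✗ does not match
  D. C: ✓ matches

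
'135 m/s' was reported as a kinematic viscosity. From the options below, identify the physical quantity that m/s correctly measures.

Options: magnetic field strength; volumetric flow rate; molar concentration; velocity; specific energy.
velocity

kinematic viscosity should have units dimensionally equivalent to m^2 / s (e.g. m²/s).
The given unit 'm/s' reduces to m / s. Of the listed options, that is the dimensionality of velocity.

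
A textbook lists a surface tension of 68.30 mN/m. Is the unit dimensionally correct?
Yes

surface tension has SI base units: kg / s^2
mN/m reduces to the same SI base units, so it is a valid unit for surface tension.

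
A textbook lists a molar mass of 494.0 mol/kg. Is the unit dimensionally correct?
No

molar mass has SI base units: kg / mol
mol/kg does NOT reduce to kg / mol; a valid unit for molar mass would be e.g. kg/mol.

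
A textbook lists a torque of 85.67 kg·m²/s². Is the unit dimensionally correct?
Yes

torque has SI base units: kg * m^2 / s^2
kg·m²/s² reduces to the same SI base units, so it is a valid unit for torque.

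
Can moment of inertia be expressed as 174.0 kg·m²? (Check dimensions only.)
Yes

moment of inertia has SI base units: kg * m^2
kg·m² reduces to the same SI base units, so it is a valid unit for moment of inertia.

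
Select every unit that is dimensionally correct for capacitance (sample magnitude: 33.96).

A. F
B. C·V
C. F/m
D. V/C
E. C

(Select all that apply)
A

capacitance has SI base units: A^2 * s^4 / (kg * m^2)

Checking each option against A^2 * s^4 / (kg * m^2):
  A. F: ✓ matches
  B. C·V: ✗ does not match
  C. F/m: ✗ does not match
  D. V/C: ✗ does not match
  E. C: ✗ does not match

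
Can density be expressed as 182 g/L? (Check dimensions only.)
Yes

density has SI base units: kg / m^3
g/L reduces to the same SI base units, so it is a valid unit for density.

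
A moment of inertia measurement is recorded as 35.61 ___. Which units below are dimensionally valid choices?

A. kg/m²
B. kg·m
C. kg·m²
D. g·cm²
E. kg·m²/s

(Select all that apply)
C, D

moment of inertia has SI base units: kg * m^2

Checking each option against kg * m^2:
  A. kg/m²: ✗ does not match
  B. kg·m: ✗ does not match
  C. kg·m²: ✓ matches
  D. g·cm²: ✓ matches
  E. kg·m²/s: ✗ does not match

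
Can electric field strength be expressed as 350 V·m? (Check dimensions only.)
No

electric field strength has SI base units: kg * m / (A * s^3)
V·m does NOT reduce to kg * m / (A * s^3); a valid unit for electric field strength would be e.g. V/m.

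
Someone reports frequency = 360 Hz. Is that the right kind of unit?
Yes

frequency has SI base units: 1 / s
Hz reduces to the same SI base units, so it is a valid unit for frequency.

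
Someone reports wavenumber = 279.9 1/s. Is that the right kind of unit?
No

wavenumber has SI base units: 1 / m
1/s does NOT reduce to 1 / m; a valid unit for wavenumber would be e.g. 1/m.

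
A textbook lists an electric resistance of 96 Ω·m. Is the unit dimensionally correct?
No

electric resistance has SI base units: kg * m^2 / (A^2 * s^3)
Ω·m does NOT reduce to kg * m^2 / (A^2 * s^3); a valid unit for electric resistance would be e.g. Ω.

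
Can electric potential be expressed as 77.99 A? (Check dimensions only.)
No

electric potential has SI base units: kg * m^2 / (A * s^3)
A does NOT reduce to kg * m^2 / (A * s^3); a valid unit for electric potential would be e.g. V.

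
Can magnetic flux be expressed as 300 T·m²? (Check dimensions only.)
Yes

magnetic flux has SI base units: kg * m^2 / (A * s^2)
T·m² reduces to the same SI base units, so it is a valid unit for magnetic flux.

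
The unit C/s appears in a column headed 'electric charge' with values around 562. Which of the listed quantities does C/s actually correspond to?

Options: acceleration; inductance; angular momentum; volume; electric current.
electric current

electric charge should have units dimensionally equivalent to A * s (e.g. C).
The given unit 'C/s' reduces to A. Of the listed options, that is the dimensionality of electric current.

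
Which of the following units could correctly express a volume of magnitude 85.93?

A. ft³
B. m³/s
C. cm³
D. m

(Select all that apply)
A, C

volume has SI base units: m^3

Checking each option against m^3:
  A. ft³: ✓ matches
  B. m³/s: ✗ does not match
  C. cm³: ✓ matches
  D. m: ✗ does not match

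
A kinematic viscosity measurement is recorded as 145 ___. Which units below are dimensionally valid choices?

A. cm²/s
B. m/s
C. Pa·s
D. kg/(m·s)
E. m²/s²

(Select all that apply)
A

kinematic viscosity has SI base units: m^2 / s

Checking each option against m^2 / s:
  A. cm²/s: ✓ matches
  B. m/s: ✗ does not match
  C. Pa·s: ✗ does not match
  D. kg/(m·s): ✗ does not match
  E. m²/s²: ✗ does not match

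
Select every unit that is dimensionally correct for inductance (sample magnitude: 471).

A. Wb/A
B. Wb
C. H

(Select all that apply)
A, C

inductance has SI base units: kg * m^2 / (A^2 * s^2)

Checking each option against kg * m^2 / (A^2 * s^2):
  A. Wb/A: ✓ matches
  B. Wb: ✗ does not match
  C. H: ✓ matches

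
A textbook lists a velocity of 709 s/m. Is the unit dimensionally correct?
No

velocity has SI base units: m / s
s/m does NOT reduce to m / s; a valid unit for velocity would be e.g. m/s.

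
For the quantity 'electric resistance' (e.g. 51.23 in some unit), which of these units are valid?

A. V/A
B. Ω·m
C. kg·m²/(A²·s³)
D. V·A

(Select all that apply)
A, C

electric resistance has SI base units: kg * m^2 / (A^2 * s^3)

Checking each option against kg * m^2 / (A^2 * s^3):
  A. V/A: ✓ matches
  B. Ω·m: ✗ does not match
  C. kg·m²/(A²·s³): ✓ matches
  D. V·A: ✗ does not match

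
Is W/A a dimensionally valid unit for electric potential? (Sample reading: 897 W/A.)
Yes

electric potential has SI base units: kg * m^2 / (A * s^3)
W/A reduces to the same SI base units, so it is a valid unit for electric potential.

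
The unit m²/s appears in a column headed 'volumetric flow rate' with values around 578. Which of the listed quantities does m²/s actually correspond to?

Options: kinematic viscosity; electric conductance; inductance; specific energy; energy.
kinematic viscosity

volumetric flow rate should have units dimensionally equivalent to m^3 / s (e.g. m³/s).
The given unit 'm²/s' reduces to m^2 / s. Of the listed options, that is the dimensionality of kinematic viscosity.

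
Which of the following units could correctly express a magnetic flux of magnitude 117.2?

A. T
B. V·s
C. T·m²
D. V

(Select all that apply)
B, C

magnetic flux has SI base units: kg * m^2 / (A * s^2)

Checking each option against kg * m^2 / (A * s^2):
  A. T: ✗ does not match
  B. V·s: ✓ matches
  C. T·m²: ✓ matches
  D. V: ✗ does not match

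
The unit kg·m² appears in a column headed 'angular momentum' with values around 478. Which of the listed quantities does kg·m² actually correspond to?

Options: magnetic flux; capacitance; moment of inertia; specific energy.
moment of inertia

angular momentum should have units dimensionally equivalent to kg * m^2 / s (e.g. kg·m²/s).
The given unit 'kg·m²' reduces to kg * m^2. Of the listed options, that is the dimensionality of moment of inertia.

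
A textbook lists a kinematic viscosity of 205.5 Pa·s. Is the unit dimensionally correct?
No

kinematic viscosity has SI base units: m^2 / s
Pa·s does NOT reduce to m^2 / s; a valid unit for kinematic viscosity would be e.g. m²/s.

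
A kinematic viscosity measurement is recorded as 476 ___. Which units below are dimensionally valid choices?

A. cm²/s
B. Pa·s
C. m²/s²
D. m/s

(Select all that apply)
A

kinematic viscosity has SI base units: m^2 / s

Checking each option against m^2 / s:
  A. cm²/s: ✓ matches
  B. Pa·s: ✗ does not match
  C. m²/s²: ✗ does not match
  D. m/s: ✗ does not match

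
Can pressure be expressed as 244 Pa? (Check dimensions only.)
Yes

pressure has SI base units: kg / (m * s^2)
Pa reduces to the same SI base units, so it is a valid unit for pressure.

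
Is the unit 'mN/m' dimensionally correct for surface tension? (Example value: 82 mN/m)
Yes

surface tension has SI base units: kg / s^2
mN/m reduces to the same SI base units, so it is a valid unit for surface tension.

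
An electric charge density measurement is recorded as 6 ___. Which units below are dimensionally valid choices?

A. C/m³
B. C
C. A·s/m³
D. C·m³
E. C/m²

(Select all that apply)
A, C

electric charge density has SI base units: A * s / m^3

Checking each option against A * s / m^3:
  A. C/m³: ✓ matches
  B. C: ✗ does not match
  C. A·s/m³: ✓ matches
  D. C·m³: ✗ does not match
  E. C/m²: ✗ does not match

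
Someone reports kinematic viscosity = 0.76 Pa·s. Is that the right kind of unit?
No

kinematic viscosity has SI base units: m^2 / s
Pa·s does NOT reduce to m^2 / s; a valid unit for kinematic viscosity would be e.g. m²/s.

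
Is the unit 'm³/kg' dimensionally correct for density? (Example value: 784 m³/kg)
No

density has SI base units: kg / m^3
m³/kg does NOT reduce to kg / m^3; a valid unit for density would be e.g. kg/m³.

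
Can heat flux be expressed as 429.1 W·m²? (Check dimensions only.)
No

heat flux has SI base units: kg / s^3
W·m² does NOT reduce to kg / s^3; a valid unit for heat flux would be e.g. W/m².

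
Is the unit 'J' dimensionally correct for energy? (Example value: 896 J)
Yes

energy has SI base units: kg * m^2 / s^2
J reduces to the same SI base units, so it is a valid unit for energy.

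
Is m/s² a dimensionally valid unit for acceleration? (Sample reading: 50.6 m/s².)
Yes

acceleration has SI base units: m / s^2
m/s² reduces to the same SI base units, so it is a valid unit for acceleration.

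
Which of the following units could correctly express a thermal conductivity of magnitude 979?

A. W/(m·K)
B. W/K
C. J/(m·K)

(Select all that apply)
A

thermal conductivity has SI base units: kg * m / (s^3 * K)

Checking each option against kg * m / (s^3 * K):
  A. W/(m·K): ✓ matches
  B. W/K: ✗ does not match
  C. J/(m·K): ✗ does not match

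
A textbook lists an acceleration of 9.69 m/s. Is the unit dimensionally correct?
No

acceleration has SI base units: m / s^2
m/s does NOT reduce to m / s^2; a valid unit for acceleration would be e.g. m/s².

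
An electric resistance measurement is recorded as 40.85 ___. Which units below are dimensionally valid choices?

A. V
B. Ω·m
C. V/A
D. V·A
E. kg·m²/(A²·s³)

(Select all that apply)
C, E

electric resistance has SI base units: kg * m^2 / (A^2 * s^3)

Checking each option against kg * m^2 / (A^2 * s^3):
  A. V: ✗ does not match
  B. Ω·m: ✗ does not match
  C. V/A: ✓ matches
  D. V·A: ✗ does not match
  E. kg·m²/(A²·s³): ✓ matches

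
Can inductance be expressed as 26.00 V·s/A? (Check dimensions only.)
Yes

inductance has SI base units: kg * m^2 / (A^2 * s^2)
V·s/A reduces to the same SI base units, so it is a valid unit for inductance.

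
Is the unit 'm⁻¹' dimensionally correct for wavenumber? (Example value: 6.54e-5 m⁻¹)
Yes

wavenumber has SI base units: 1 / m
m⁻¹ reduces to the same SI base units, so it is a valid unit for wavenumber.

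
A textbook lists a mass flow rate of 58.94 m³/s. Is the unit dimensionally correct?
No

mass flow rate has SI base units: kg / s
m³/s does NOT reduce to kg / s; a valid unit for mass flow rate would be e.g. kg/s.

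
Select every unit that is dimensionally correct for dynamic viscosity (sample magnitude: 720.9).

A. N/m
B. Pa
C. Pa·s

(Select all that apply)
C

dynamic viscosity has SI base units: kg / (m * s)

Checking each option against kg / (m * s):
  A. N/m: ✗ does not match
  B. Pa: ✗ does not match
  C. Pa·s: ✓ matches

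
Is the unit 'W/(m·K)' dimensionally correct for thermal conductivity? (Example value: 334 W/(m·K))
Yes

thermal conductivity has SI base units: kg * m / (s^3 * K)
W/(m·K) reduces to the same SI base units, so it is a valid unit for thermal conductivity.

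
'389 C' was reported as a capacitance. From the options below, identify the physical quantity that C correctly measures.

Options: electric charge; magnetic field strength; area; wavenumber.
electric charge

capacitance should have units dimensionally equivalent to A^2 * s^4 / (kg * m^2) (e.g. F).
The given unit 'C' reduces to A * s. Of the listed options, that is the dimensionality of electric charge.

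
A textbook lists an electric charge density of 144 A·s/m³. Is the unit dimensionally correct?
Yes

electric charge density has SI base units: A * s / m^3
A·s/m³ reduces to the same SI base units, so it is a valid unit for electric charge density.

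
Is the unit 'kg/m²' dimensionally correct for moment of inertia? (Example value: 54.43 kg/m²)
No

moment of inertia has SI base units: kg * m^2
kg/m² does NOT reduce to kg * m^2; a valid unit for moment of inertia would be e.g. kg·m².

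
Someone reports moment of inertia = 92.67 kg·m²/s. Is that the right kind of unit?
No

moment of inertia has SI base units: kg * m^2
kg·m²/s does NOT reduce to kg * m^2; a valid unit for moment of inertia would be e.g. kg·m².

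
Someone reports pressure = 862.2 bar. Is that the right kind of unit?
Yes

pressure has SI base units: kg / (m * s^2)
bar reduces to the same SI base units, so it is a valid unit for pressure.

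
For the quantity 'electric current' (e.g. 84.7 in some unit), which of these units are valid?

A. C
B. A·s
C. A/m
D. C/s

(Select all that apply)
D

electric current has SI base units: A

Checking each option against A:
  A. C: ✗ does not match
  B. A·s: ✗ does not match
  C. A/m: ✗ does not match
  D. C/s: ✓ matches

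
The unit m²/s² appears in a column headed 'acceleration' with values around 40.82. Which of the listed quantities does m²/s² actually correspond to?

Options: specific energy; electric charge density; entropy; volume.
specific energy

acceleration should have units dimensionally equivalent to m / s^2 (e.g. m/s²).
The given unit 'm²/s²' reduces to m^2 / s^2. Of the listed options, that is the dimensionality of specific energy.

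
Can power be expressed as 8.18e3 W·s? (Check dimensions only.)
No

power has SI base units: kg * m^2 / s^3
W·s does NOT reduce to kg * m^2 / s^3; a valid unit for power would be e.g. W.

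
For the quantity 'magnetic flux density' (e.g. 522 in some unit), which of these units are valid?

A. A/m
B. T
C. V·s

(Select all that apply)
B

magnetic flux density has SI base units: kg / (A * s^2)

Checking each option against kg / (A * s^2):
  A. A/m: ✗ does not match
  B. T: ✓ matches
  C. V·s: ✗ does not match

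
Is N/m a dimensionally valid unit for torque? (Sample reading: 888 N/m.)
No

torque has SI base units: kg * m^2 / s^2
N/m does NOT reduce to kg * m^2 / s^2; a valid unit for torque would be e.g. N·m.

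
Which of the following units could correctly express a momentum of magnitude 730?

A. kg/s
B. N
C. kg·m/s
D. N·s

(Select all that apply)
C, D

momentum has SI base units: kg * m / s

Checking each option against kg * m / s:
  A. kg/s: ✗ does not match
  B. N: ✗ does not match
  C. kg·m/s: ✓ matches
  D. N·s: ✓ matches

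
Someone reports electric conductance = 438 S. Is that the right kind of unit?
Yes

electric conductance has SI base units: A^2 * s^3 / (kg * m^2)
S reduces to the same SI base units, so it is a valid unit for electric conductance.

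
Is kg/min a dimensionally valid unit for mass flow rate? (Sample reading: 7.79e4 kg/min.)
Yes

mass flow rate has SI base units: kg / s
kg/min reduces to the same SI base units, so it is a valid unit for mass flow rate.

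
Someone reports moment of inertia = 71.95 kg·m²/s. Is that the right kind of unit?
No

moment of inertia has SI base units: kg * m^2
kg·m²/s does NOT reduce to kg * m^2; a valid unit for moment of inertia would be e.g. kg·m².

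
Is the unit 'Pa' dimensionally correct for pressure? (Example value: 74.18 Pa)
Yes

pressure has SI base units: kg / (m * s^2)
Pa reduces to the same SI base units, so it is a valid unit for pressure.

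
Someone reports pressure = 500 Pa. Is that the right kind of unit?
Yes

pressure has SI base units: kg / (m * s^2)
Pa reduces to the same SI base units, so it is a valid unit for pressure.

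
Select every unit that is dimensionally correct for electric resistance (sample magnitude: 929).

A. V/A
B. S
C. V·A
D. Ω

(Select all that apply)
A, D

electric resistance has SI base units: kg * m^2 / (A^2 * s^3)

Checking each option against kg * m^2 / (A^2 * s^3):
  A. V/A: ✓ matches
  B. S: ✗ does not match
  C. V·A: ✗ does not match
  D. Ω: ✓ matches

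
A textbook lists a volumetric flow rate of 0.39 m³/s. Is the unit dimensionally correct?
Yes

volumetric flow rate has SI base units: m^3 / s
m³/s reduces to the same SI base units, so it is a valid unit for volumetric flow rate.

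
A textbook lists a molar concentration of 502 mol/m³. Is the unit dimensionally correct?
Yes

molar concentration has SI base units: mol / m^3
mol/m³ reduces to the same SI base units, so it is a valid unit for molar concentration.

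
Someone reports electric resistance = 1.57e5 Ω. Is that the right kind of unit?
Yes

electric resistance has SI base units: kg * m^2 / (A^2 * s^3)
Ω reduces to the same SI base units, so it is a valid unit for electric resistance.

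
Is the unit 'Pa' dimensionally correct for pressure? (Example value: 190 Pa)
Yes

pressure has SI base units: kg / (m * s^2)
Pa reduces to the same SI base units, so it is a valid unit for pressure.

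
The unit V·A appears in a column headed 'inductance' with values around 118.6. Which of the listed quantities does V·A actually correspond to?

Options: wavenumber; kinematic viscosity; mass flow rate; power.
power

inductance should have units dimensionally equivalent to kg * m^2 / (A^2 * s^2) (e.g. H).
The given unit 'V·A' reduces to kg * m^2 / s^3. Of the listed options, that is the dimensionality of power.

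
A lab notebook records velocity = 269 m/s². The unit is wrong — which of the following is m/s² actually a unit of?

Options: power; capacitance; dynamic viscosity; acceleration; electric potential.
acceleration

velocity should have units dimensionally equivalent to m / s (e.g. m/s).
The given unit 'm/s²' reduces to m / s^2. Of the listed options, that is the dimensionality of acceleration.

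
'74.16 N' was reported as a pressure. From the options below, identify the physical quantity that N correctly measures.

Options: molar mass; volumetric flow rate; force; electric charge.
force

pressure should have units dimensionally equivalent to kg / (m * s^2) (e.g. Pa).
The given unit 'N' reduces to kg * m / s^2. Of the listed options, that is the dimensionality of force.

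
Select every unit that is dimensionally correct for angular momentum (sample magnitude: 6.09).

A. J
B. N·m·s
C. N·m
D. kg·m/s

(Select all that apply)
B

angular momentum has SI base units: kg * m^2 / s

Checking each option against kg * m^2 / s:
  A. J: ✗ does not match
  B. N·m·s: ✓ matches
  C. N·m: ✗ does not match
  D. kg·m/s: ✗ does not match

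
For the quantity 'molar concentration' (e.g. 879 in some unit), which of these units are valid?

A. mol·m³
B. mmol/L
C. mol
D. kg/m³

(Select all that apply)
B

molar concentration has SI base units: mol / m^3

Checking each option against mol / m^3:
  A. mol·m³: ✗ does not match
  B. mmol/L: ✓ matches
  C. mol: ✗ does not match
  D. kg/m³: ✗ does not match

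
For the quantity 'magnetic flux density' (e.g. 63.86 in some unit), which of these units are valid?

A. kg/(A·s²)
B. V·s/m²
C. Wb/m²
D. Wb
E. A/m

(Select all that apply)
A, B, C

magnetic flux density has SI base units: kg / (A * s^2)

Checking each option against kg / (A * s^2):
  A. kg/(A·s²): ✓ matches
  B. V·s/m²: ✓ matches
  C. Wb/m²: ✓ matches
  D. Wb: ✗ does not match
  E. A/m: ✗ does not match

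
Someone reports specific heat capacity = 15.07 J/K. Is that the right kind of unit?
No

specific heat capacity has SI base units: m^2 / (s^2 * K)
J/K does NOT reduce to m^2 / (s^2 * K); a valid unit for specific heat capacity would be e.g. J/(kg·K).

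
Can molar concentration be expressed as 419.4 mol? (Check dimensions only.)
No

molar concentration has SI base units: mol / m^3
mol does NOT reduce to mol / m^3; a valid unit for molar concentration would be e.g. mol/m³.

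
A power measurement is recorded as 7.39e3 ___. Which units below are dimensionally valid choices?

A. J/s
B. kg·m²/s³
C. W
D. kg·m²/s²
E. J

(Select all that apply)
A, B, C

power has SI base units: kg * m^2 / s^3

Checking each option against kg * m^2 / s^3:
  A. J/s: ✓ matches
  B. kg·m²/s³: ✓ matches
  C. W: ✓ matches
  D. kg·m²/s²: ✗ does not match
  E. J: ✗ does not match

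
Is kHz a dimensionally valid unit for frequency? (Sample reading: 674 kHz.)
Yes

frequency has SI base units: 1 / s
kHz reduces to the same SI base units, so it is a valid unit for frequency.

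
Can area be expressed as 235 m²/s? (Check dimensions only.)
No

area has SI base units: m^2
m²/s does NOT reduce to m^2; a valid unit for area would be e.g. m².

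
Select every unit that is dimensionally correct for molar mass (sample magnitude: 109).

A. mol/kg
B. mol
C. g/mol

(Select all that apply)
C

molar mass has SI base units: kg / mol

Checking each option against kg / mol:
  A. mol/kg: ✗ does not match
  B. mol: ✗ does not match
  C. g/mol: ✓ matches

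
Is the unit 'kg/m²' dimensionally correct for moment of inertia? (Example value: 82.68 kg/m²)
No

moment of inertia has SI base units: kg * m^2
kg/m² does NOT reduce to kg * m^2; a valid unit for moment of inertia would be e.g. kg·m².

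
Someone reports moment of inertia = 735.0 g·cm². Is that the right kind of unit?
Yes

moment of inertia has SI base units: kg * m^2
g·cm² reduces to the same SI base units, so it is a valid unit for moment of inertia.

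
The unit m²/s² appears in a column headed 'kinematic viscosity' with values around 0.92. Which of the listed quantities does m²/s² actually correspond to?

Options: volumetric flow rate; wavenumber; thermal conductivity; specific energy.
specific energy

kinematic viscosity should have units dimensionally equivalent to m^2 / s (e.g. m²/s).
The given unit 'm²/s²' reduces to m^2 / s^2. Of the listed options, that is the dimensionality of specific energy.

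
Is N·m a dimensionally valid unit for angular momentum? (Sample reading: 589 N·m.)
No

angular momentum has SI base units: kg * m^2 / s
N·m does NOT reduce to kg * m^2 / s; a valid unit for angular momentum would be e.g. kg·m²/s.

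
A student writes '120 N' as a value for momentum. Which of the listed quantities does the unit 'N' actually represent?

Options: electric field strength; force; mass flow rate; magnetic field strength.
force

momentum should have units dimensionally equivalent to kg * m / s (e.g. kg·m/s).
The given unit 'N' reduces to kg * m / s^2. Of the listed options, that is the dimensionality of force.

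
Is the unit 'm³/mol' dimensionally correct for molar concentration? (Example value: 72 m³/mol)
No

molar concentration has SI base units: mol / m^3
m³/mol does NOT reduce to mol / m^3; a valid unit for molar concentration would be e.g. mol/m³.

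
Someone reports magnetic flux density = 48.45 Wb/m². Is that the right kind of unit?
Yes

magnetic flux density has SI base units: kg / (A * s^2)
Wb/m² reduces to the same SI base units, so it is a valid unit for magnetic flux density.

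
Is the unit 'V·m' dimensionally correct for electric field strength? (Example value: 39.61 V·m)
No

electric field strength has SI base units: kg * m / (A * s^3)
V·m does NOT reduce to kg * m / (A * s^3); a valid unit for electric field strength would be e.g. V/m.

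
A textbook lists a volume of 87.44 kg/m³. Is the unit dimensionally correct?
No

volume has SI base units: m^3
kg/m³ does NOT reduce to m^3; a valid unit for volume would be e.g. m³.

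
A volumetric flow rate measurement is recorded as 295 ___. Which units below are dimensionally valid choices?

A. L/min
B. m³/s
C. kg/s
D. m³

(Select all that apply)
A, B

volumetric flow rate has SI base units: m^3 / s

Checking each option against m^3 / s:
  A. L/min: ✓ matches
  B. m³/s: ✓ matches
  C. kg/s: ✗ does not match
  D. m³: ✗ does not match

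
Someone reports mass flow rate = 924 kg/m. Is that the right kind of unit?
No

mass flow rate has SI base units: kg / s
kg/m does NOT reduce to kg / s; a valid unit for mass flow rate would be e.g. kg/s.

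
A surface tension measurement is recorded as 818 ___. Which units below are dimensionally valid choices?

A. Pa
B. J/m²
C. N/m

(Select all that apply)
B, C

surface tension has SI base units: kg / s^2

Checking each option against kg / s^2:
  A. Pa: ✗ does not match
  B. J/m²: ✓ matches
  C. N/m: ✓ matches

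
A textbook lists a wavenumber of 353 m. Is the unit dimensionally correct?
No

wavenumber has SI base units: 1 / m
m does NOT reduce to 1 / m; a valid unit for wavenumber would be e.g. 1/m.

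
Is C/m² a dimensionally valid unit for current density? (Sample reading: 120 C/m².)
No

current density has SI base units: A / m^2
C/m² does NOT reduce to A / m^2; a valid unit for current density would be e.g. A/m².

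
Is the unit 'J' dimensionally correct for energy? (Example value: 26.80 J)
Yes

energy has SI base units: kg * m^2 / s^2
J reduces to the same SI base units, so it is a valid unit for energy.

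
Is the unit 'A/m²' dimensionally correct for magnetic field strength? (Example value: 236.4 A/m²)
No

magnetic field strength has SI base units: A / m
A/m² does NOT reduce to A / m; a valid unit for magnetic field strength would be e.g. A/m.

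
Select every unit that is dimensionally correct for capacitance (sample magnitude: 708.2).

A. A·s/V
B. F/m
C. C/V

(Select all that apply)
A, C

capacitance has SI base units: A^2 * s^4 / (kg * m^2)

Checking each option against A^2 * s^4 / (kg * m^2):
  A. A·s/V: ✓ matches
  B. F/m: ✗ does not match
  C. C/V: ✓ matches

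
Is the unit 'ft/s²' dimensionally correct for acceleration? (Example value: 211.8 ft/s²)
Yes

acceleration has SI base units: m / s^2
ft/s² reduces to the same SI base units, so it is a valid unit for acceleration.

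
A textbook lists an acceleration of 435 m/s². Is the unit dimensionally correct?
Yes

acceleration has SI base units: m / s^2
m/s² reduces to the same SI base units, so it is a valid unit for acceleration.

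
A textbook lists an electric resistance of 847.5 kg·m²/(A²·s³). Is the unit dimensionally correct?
Yes

electric resistance has SI base units: kg * m^2 / (A^2 * s^3)
kg·m²/(A²·s³) reduces to the same SI base units, so it is a valid unit for electric resistance.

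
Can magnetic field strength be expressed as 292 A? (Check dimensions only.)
No

magnetic field strength has SI base units: A / m
A does NOT reduce to A / m; a valid unit for magnetic field strength would be e.g. A/m.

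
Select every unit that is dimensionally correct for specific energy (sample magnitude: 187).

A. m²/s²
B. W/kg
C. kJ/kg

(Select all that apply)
A, C

specific energy has SI base units: m^2 / s^2

Checking each option against m^2 / s^2:
  A. m²/s²: ✓ matches
  B. W/kg: ✗ does not match
  C. kJ/kg: ✓ matches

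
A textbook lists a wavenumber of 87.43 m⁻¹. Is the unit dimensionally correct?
Yes

wavenumber has SI base units: 1 / m
m⁻¹ reduces to the same SI base units, so it is a valid unit for wavenumber.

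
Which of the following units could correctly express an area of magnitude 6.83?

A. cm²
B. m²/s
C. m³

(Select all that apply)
A

area has SI base units: m^2

Checking each option against m^2:
  A. cm²: ✓ matches
  B. m²/s: ✗ does not match
  C. m³: ✗ does not match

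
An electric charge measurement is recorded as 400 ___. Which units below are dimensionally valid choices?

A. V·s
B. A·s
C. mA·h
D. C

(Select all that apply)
B, C, D

electric charge has SI base units: A * s

Checking each option against A * s:
  A. V·s: ✗ does not match
  B. A·s: ✓ matches
  C. mA·h: ✓ matches
  D. C: ✓ matches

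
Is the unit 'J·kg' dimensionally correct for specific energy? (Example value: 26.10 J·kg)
No

specific energy has SI base units: m^2 / s^2
J·kg does NOT reduce to m^2 / s^2; a valid unit for specific energy would be e.g. J/kg.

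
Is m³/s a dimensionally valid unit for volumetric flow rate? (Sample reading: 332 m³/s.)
Yes

volumetric flow rate has SI base units: m^3 / s
m³/s reduces to the same SI base units, so it is a valid unit for volumetric flow rate.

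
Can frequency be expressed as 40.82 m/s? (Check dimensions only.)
No

frequency has SI base units: 1 / s
m/s does NOT reduce to 1 / s; a valid unit for frequency would be e.g. Hz.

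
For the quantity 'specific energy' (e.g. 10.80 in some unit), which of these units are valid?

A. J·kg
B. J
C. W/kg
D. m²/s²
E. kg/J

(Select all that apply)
D

specific energy has SI base units: m^2 / s^2

Checking each option against m^2 / s^2:
  A. J·kg: ✗ does not match
  B. J: ✗ does not match
  C. W/kg: ✗ does not match
  D. m²/s²: ✓ matches
  E. kg/J: ✗ does not match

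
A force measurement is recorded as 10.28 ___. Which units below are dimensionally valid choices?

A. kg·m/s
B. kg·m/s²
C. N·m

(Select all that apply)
B

force has SI base units: kg * m / s^2

Checking each option against kg * m / s^2:
  A. kg·m/s: ✗ does not match
  B. kg·m/s²: ✓ matches
  C. N·m: ✗ does not match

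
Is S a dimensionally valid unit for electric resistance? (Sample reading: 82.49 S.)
No

electric resistance has SI base units: kg * m^2 / (A^2 * s^3)
S does NOT reduce to kg * m^2 / (A^2 * s^3); a valid unit for electric resistance would be e.g. Ω.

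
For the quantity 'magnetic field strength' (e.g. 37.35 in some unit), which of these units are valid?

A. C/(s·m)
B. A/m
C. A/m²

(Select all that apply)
A, B

magnetic field strength has SI base units: A / m

Checking each option against A / m:
  A. C/(s·m): ✓ matches
  B. A/m: ✓ matches
  C. A/m²: ✗ does not match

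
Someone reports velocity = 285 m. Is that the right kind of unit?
No

velocity has SI base units: m / s
m does NOT reduce to m / s; a valid unit for velocity would be e.g. m/s.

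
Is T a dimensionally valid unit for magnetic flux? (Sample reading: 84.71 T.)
No

magnetic flux has SI base units: kg * m^2 / (A * s^2)
T does NOT reduce to kg * m^2 / (A * s^2); a valid unit for magnetic flux would be e.g. Wb.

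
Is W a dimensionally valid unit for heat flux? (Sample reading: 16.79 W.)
No

heat flux has SI base units: kg / s^3
W does NOT reduce to kg / s^3; a valid unit for heat flux would be e.g. W/m².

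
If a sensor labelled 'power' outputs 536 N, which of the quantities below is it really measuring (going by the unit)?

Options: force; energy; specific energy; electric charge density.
force

power should have units dimensionally equivalent to kg * m^2 / s^3 (e.g. W).
The given unit 'N' reduces to kg * m / s^2. Of the listed options, that is the dimensionality of force.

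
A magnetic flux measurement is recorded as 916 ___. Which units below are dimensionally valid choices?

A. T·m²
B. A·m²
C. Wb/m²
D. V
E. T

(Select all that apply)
A

magnetic flux has SI base units: kg * m^2 / (A * s^2)

Checking each option against kg * m^2 / (A * s^2):
  A. T·m²: ✓ matches
  B. A·m²: ✗ does not match
  C. Wb/m²: ✗ does not match
  D. V: ✗ does not match
  E. T: ✗ does not match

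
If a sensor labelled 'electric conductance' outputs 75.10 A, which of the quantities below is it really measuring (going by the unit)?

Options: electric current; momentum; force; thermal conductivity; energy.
electric current

electric conductance should have units dimensionally equivalent to A^2 * s^3 / (kg * m^2) (e.g. S).
The given unit 'A' reduces to A. Of the listed options, that is the dimensionality of electric current.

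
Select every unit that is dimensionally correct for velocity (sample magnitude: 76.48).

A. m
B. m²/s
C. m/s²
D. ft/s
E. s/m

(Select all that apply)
D

velocity has SI base units: m / s

Checking each option against m / s:
  A. m: ✗ does not match
  B. m²/s: ✗ does not match
  C. m/s²: ✗ does not match
  D. ft/s: ✓ matches
  E. s/m: ✗ does not match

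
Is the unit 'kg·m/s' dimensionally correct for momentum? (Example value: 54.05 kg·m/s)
Yes

momentum has SI base units: kg * m / s
kg·m/s reduces to the same SI base units, so it is a valid unit for momentum.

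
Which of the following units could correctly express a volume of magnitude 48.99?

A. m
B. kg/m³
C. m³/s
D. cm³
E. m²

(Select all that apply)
D

volume has SI base units: m^3

Checking each option against m^3:
  A. m: ✗ does not match
  B. kg/m³: ✗ does not match
  C. m³/s: ✗ does not match
  D. cm³: ✓ matches
  E. m²: ✗ does not match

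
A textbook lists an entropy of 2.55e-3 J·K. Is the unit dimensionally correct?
No

entropy has SI base units: kg * m^2 / (s^2 * K)
J·K does NOT reduce to kg * m^2 / (s^2 * K); a valid unit for entropy would be e.g. J/K.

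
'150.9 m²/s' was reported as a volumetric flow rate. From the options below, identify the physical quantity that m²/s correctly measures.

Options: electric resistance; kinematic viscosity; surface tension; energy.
kinematic viscosity

volumetric flow rate should have units dimensionally equivalent to m^3 / s (e.g. m³/s).
The given unit 'm²/s' reduces to m^2 / s. Of the listed options, that is the dimensionality of kinematic viscosity.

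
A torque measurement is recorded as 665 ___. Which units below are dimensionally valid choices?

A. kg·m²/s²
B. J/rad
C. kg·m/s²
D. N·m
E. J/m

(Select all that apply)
A, B, D

torque has SI base units: kg * m^2 / s^2

Checking each option against kg * m^2 / s^2:
  A. kg·m²/s²: ✓ matches
  B. J/rad: ✓ matches
  C. kg·m/s²: ✗ does not match
  D. N·m: ✓ matches
  E. J/m: ✗ does not match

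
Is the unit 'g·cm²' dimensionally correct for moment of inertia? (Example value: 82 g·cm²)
Yes

moment of inertia has SI base units: kg * m^2
g·cm² reduces to the same SI base units, so it is a valid unit for moment of inertia.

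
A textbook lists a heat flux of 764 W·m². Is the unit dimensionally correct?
No

heat flux has SI base units: kg / s^3
W·m² does NOT reduce to kg / s^3; a valid unit for heat flux would be e.g. W/m².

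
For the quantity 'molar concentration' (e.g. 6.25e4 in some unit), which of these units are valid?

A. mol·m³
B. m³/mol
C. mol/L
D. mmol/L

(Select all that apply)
C, D

molar concentration has SI base units: mol / m^3

Checking each option against mol / m^3:
  A. mol·m³: ✗ does not match
  B. m³/mol: ✗ does not match
  C. mol/L: ✓ matches
  D. mmol/L: ✓ matches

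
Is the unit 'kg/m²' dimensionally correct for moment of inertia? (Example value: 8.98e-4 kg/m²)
No

moment of inertia has SI base units: kg * m^2
kg/m² does NOT reduce to kg * m^2; a valid unit for moment of inertia would be e.g. kg·m².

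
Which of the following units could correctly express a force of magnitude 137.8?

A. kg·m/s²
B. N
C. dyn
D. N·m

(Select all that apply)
A, B, C

force has SI base units: kg * m / s^2

Checking each option against kg * m / s^2:
  A. kg·m/s²: ✓ matches
  B. N: ✓ matches
  C. dyn: ✓ matches
  D. N·m: ✗ does not match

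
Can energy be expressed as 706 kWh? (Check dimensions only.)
Yes

energy has SI base units: kg * m^2 / s^2
kWh reduces to the same SI base units, so it is a valid unit for energy.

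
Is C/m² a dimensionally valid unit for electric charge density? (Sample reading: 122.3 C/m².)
No

electric charge density has SI base units: A * s / m^3
C/m² does NOT reduce to A * s / m^3; a valid unit for electric charge density would be e.g. C/m³.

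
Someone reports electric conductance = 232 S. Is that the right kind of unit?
Yes

electric conductance has SI base units: A^2 * s^3 / (kg * m^2)
S reduces to the same SI base units, so it is a valid unit for electric conductance.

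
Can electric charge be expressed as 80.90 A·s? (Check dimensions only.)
Yes

electric charge has SI base units: A * s
A·s reduces to the same SI base units, so it is a valid unit for electric charge.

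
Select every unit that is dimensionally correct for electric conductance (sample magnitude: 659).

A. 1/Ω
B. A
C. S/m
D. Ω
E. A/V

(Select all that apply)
A, E

electric conductance has SI base units: A^2 * s^3 / (kg * m^2)

Checking each option against A^2 * s^3 / (kg * m^2):
  A. 1/Ω: ✓ matches
  B. A: ✗ does not match
  C. S/m: ✗ does not match
  D. Ω: ✗ does not match
  E. A/V: ✓ matches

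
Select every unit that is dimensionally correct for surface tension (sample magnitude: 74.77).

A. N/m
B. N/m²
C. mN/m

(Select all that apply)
A, C

surface tension has SI base units: kg / s^2

Checking each option against kg / s^2:
  A. N/m: ✓ matches
  B. N/m²: ✗ does not match
  C. mN/m: ✓ matches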